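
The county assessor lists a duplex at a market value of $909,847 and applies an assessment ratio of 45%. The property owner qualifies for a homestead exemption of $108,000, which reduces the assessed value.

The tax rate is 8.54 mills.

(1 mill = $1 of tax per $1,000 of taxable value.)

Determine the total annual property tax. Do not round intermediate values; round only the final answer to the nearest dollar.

$2,574

Assessed value = $909,847 × 0.45 = $409,431.15
Taxable value = $409,431.15 − $108,000 = $301,431.15
Tax = $301,431.15 × 0.00854 = $2,574.222021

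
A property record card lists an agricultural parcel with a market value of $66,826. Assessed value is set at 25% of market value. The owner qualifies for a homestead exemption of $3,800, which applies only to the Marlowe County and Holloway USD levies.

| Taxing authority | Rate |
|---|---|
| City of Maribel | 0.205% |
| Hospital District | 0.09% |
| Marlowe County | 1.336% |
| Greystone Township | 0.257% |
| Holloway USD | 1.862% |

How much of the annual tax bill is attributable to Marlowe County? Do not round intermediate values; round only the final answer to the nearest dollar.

Assessed value = $66,826 × 0.25 = $16,706.5
Marlowe County taxable value = $16,706.5 − $3,800 = $12,906.5
Marlowe County levy = $12,906.5 × 0.01336 = $172.43084

$172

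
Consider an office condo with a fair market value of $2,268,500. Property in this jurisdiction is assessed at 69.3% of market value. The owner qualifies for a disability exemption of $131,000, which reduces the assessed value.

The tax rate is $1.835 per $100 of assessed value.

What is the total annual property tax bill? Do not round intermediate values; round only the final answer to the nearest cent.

Assessed value = $2,268,500 × 0.693 = $1,572,070.5
Taxable value = $1,572,070.5 − $131,000 = $1,441,070.5
Tax = $1,441,070.5 × 0.01835 = $26,443.643675

$26,443.64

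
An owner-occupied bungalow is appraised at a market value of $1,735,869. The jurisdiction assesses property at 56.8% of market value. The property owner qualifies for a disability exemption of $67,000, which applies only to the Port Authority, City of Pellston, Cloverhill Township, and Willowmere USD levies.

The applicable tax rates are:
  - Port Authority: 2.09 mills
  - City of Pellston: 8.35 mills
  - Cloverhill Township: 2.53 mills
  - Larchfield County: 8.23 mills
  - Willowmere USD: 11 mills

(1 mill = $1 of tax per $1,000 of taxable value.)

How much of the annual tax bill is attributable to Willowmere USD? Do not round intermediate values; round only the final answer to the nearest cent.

$10,108.71

Assessed value = $1,735,869 × 0.568 = $985,973.592
Willowmere USD taxable value = $985,973.592 − $67,000 = $918,973.592
Willowmere USD levy = $918,973.592 × 0.011 = $10,108.709512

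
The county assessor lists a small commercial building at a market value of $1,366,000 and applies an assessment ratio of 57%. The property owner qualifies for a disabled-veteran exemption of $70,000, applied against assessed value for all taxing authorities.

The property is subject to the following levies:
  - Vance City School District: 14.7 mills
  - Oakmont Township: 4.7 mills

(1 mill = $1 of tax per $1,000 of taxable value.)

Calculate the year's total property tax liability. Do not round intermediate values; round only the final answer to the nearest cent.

$13,747.23

Assessed value = $1,366,000 × 0.57 = $778,620
Taxable value = $778,620 − $70,000 = $708,620
Vance City School District: $708,620 × 0.0147 = $10,416.714
Oakmont Township: $708,620 × 0.0047 = $3,330.514
Total = $10,416.714 + $3,330.514 = $13,747.228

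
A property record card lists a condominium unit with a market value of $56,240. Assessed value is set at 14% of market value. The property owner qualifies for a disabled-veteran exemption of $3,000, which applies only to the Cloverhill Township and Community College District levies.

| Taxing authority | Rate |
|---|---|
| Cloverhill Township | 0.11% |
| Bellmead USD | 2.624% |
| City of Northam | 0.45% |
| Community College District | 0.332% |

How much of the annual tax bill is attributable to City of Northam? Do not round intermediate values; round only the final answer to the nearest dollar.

$35

Assessed value = $56,240 × 0.14 = $7,873.6
City of Northam taxable value = $7,873.6 (exemption does not apply)
City of Northam levy = $7,873.6 × 0.0045 = $35.4312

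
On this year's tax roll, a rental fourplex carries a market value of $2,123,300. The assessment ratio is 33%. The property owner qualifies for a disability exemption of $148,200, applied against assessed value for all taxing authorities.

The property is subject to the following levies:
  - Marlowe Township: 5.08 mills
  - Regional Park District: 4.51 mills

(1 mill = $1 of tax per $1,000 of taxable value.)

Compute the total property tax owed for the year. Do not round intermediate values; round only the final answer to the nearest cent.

Assessed value = $2,123,300 × 0.33 = $700,689
Taxable value = $700,689 − $148,200 = $552,489
Marlowe Township: $552,489 × 0.00508 = $2,806.64412
Regional Park District: $552,489 × 0.00451 = $2,491.72539
Total = $2,806.64412 + $2,491.72539 = $5,298.36951

$5,298.37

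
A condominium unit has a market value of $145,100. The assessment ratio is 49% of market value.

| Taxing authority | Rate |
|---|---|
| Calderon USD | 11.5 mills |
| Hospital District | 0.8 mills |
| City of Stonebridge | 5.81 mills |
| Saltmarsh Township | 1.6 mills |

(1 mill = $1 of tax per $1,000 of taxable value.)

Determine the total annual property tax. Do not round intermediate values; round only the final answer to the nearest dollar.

$1,401

Assessed value = $145,100 × 0.49 = $71,099
Calderon USD: $71,099 × 0.0115 = $817.6385
Hospital District: $71,099 × 0.0008 = $56.8792
City of Stonebridge: $71,099 × 0.00581 = $413.08519
Saltmarsh Township: $71,099 × 0.0016 = $113.7584
Total = $817.6385 + $56.8792 + $413.08519 + $113.7584 = $1,401.36129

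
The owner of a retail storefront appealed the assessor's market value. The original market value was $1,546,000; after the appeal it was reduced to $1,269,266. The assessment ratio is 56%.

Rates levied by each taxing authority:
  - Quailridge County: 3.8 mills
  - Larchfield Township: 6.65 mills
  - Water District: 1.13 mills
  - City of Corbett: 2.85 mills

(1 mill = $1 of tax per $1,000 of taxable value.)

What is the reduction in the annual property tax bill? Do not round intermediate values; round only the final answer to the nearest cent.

$2,236.23

Old assessed value = $1,546,000 × 0.56 = $865,760
New assessed value = $1,269,266 × 0.56 = $710,788.96
Combined rate = 0.0038 + 0.00665 + 0.00113 + 0.00285 = 0.01443
Old tax = $865,760 × 0.01443 = $12,492.9168
New tax = $710,788.96 × 0.01443 = $10,256.6846928
Reduction = $12,492.9168 − $10,256.6846928 = $2,236.2321072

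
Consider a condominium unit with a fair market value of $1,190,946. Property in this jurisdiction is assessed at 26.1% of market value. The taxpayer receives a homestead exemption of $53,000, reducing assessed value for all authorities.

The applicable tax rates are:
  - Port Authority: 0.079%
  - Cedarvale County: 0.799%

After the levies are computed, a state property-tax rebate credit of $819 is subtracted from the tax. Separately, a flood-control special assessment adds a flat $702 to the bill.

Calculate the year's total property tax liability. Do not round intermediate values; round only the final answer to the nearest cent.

$2,146.81

Assessed value = $1,190,946 × 0.261 = $310,836.906
Taxable value = $310,836.906 − $53,000 = $257,836.906
Port Authority: $257,836.906 × 0.00079 = $203.69115574
Cedarvale County: $257,836.906 × 0.00799 = $2,060.11687894
Levies subtotal = $2,263.80803468
After credit = $2,263.80803468 − $819 = $1,444.80803468
Total = $1,444.80803468 + $702 = $2,146.80803468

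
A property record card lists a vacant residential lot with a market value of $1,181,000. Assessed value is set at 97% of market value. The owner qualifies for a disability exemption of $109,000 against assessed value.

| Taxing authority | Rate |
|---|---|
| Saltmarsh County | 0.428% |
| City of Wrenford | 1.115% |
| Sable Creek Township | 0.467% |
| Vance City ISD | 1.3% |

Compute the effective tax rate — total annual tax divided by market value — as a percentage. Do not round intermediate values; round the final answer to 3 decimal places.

Assessed value = $1,181,000 × 0.97 = $1,145,570
Taxable value = $1,145,570 − $109,000 = $1,036,570
Saltmarsh County: $1,036,570 × 0.00428 = $4,436.5196
City of Wrenford: $1,036,570 × 0.01115 = $11,557.7555
Sable Creek Township: $1,036,570 × 0.00467 = $4,840.7819
Vance City ISD: $1,036,570 × 0.013 = $13,475.41
Total tax = $34,310.467
Effective rate = $34,310.467 ÷ $1,181,000 = 2.905% of market value

2.905%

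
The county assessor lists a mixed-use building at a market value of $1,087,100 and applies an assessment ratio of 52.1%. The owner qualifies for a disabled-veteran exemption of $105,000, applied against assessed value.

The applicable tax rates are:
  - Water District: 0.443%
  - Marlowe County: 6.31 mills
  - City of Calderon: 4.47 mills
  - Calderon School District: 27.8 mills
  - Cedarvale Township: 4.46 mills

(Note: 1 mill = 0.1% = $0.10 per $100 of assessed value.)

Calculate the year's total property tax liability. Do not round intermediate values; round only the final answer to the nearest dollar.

$21,902

Assessed value = $1,087,100 × 0.521 = $566,379.1
Taxable value = $566,379.1 − $105,000 = $461,379.1
Water District: $461,379.1 × 0.00443 = $2,043.909413
Marlowe County: $461,379.1 × 0.00631 = $2,911.302121
City of Calderon: $461,379.1 × 0.00447 = $2,062.364577
Calderon School District: $461,379.1 × 0.0278 = $12,826.33898
Cedarvale Township: $461,379.1 × 0.00446 = $2,057.750786
Total = $21,901.665877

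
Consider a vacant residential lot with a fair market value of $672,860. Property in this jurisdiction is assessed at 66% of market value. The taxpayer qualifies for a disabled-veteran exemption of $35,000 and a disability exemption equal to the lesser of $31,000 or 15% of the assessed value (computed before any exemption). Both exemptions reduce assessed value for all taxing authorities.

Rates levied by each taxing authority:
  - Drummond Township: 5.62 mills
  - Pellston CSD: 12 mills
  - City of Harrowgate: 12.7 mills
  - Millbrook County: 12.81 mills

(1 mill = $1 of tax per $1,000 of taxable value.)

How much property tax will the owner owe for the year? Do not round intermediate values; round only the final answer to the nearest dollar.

Assessed value = $672,860 × 0.66 = $444,087.6
Disability exemption = min($31,000, 15% × $444,087.6) = min($31,000, $66,613.14) = $31,000 (dollar cap binds)
Taxable value = $444,087.6 − $35,000 − $31,000 = $378,087.6
Drummond Township: $378,087.6 × 0.00562 = $2,124.852312
Pellston CSD: $378,087.6 × 0.012 = $4,537.0512
City of Harrowgate: $378,087.6 × 0.0127 = $4,801.71252
Millbrook County: $378,087.6 × 0.01281 = $4,843.302156
Total = $16,306.918188

$16,307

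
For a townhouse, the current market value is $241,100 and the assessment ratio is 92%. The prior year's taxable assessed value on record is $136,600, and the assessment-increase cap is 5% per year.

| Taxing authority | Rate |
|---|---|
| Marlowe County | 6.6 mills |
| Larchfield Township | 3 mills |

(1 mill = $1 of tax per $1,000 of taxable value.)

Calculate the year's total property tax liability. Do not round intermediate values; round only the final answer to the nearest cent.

Uncapped assessed value = $241,100 × 0.92 = $221,812
Cap limit = $136,600 × 1.05 = $143,430
Taxable assessed value = min($221,812, $143,430) = $143,430 (cap binds)
Marlowe County: $143,430 × 0.0066 = $946.638
Larchfield Township: $143,430 × 0.003 = $430.29
Total = $1,376.928

$1,376.93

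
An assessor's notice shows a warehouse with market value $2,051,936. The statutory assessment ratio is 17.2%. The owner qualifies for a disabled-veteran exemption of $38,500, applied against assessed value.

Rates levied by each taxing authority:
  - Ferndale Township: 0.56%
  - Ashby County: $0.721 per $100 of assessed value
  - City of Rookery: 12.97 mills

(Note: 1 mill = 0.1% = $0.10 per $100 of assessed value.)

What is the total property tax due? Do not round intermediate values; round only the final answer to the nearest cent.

$8,106.08

Assessed value = $2,051,936 × 0.172 = $352,932.992
Taxable value = $352,932.992 − $38,500 = $314,432.992
Ferndale Township: $314,432.992 × 0.0056 = $1,760.8247552
Ashby County: $314,432.992 × 0.00721 = $2,267.06187232
City of Rookery: $314,432.992 × 0.01297 = $4,078.19590624
Total = $8,106.08253376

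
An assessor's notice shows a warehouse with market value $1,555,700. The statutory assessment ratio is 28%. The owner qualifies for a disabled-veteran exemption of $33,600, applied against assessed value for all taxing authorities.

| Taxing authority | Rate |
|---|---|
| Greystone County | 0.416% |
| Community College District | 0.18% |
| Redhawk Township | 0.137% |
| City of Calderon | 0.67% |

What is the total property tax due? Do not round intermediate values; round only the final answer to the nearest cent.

$5,640.00

Assessed value = $1,555,700 × 0.28 = $435,596
Taxable value = $435,596 − $33,600 = $401,996
Greystone County: $401,996 × 0.00416 = $1,672.30336
Community College District: $401,996 × 0.0018 = $723.5928
Redhawk Township: $401,996 × 0.00137 = $550.73452
City of Calderon: $401,996 × 0.0067 = $2,693.3732
Total = $1,672.30336 + $723.5928 + $550.73452 + $2,693.3732 = $5,640.00388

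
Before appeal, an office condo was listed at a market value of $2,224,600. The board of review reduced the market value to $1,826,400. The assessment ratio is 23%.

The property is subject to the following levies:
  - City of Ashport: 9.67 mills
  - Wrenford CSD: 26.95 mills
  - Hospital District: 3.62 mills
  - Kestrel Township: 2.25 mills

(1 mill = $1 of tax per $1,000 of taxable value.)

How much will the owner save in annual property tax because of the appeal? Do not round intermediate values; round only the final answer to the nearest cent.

Old assessed value = $2,224,600 × 0.23 = $511,658
New assessed value = $1,826,400 × 0.23 = $420,072
Combined rate = 0.00967 + 0.02695 + 0.00362 + 0.00225 = 0.04249
Old tax = $511,658 × 0.04249 = $21,740.34842
New tax = $420,072 × 0.04249 = $17,848.85928
Reduction = $21,740.34842 − $17,848.85928 = $3,891.48914

$3,891.49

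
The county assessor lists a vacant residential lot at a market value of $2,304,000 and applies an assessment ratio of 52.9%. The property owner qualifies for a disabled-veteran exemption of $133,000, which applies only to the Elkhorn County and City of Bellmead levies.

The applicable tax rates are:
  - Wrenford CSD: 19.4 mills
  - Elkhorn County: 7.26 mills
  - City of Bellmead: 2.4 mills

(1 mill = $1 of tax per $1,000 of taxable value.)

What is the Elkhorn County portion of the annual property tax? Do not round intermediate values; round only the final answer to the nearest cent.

$7,883.02

Assessed value = $2,304,000 × 0.529 = $1,218,816
Elkhorn County taxable value = $1,218,816 − $133,000 = $1,085,816
Elkhorn County levy = $1,085,816 × 0.00726 = $7,883.02416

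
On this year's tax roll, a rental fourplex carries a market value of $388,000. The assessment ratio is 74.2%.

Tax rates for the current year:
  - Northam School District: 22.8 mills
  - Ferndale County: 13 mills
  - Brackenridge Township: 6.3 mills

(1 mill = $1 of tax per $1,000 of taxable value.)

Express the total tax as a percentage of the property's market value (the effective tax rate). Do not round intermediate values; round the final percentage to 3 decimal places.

Assessed value = $388,000 × 0.742 = $287,896
Northam School District: $287,896 × 0.0228 = $6,564.0288
Ferndale County: $287,896 × 0.013 = $3,742.648
Brackenridge Township: $287,896 × 0.0063 = $1,813.7448
Total tax = $12,120.4216
Effective rate = $12,120.4216 ÷ $388,000 = 3.124% of market value

3.124%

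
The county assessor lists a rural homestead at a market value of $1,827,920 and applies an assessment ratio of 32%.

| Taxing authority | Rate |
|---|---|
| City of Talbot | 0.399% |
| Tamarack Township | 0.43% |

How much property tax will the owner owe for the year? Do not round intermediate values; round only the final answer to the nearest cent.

Assessed value = $1,827,920 × 0.32 = $584,934.4
City of Talbot: $584,934.4 × 0.00399 = $2,333.888256
Tamarack Township: $584,934.4 × 0.0043 = $2,515.21792
Total = $2,333.888256 + $2,515.21792 = $4,849.106176

$4,849.11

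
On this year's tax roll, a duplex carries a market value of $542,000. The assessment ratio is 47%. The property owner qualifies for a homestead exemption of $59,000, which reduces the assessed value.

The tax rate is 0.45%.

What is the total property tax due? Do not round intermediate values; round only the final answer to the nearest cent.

Assessed value = $542,000 × 0.47 = $254,740
Taxable value = $254,740 − $59,000 = $195,740
Tax = $195,740 × 0.0045 = $880.83

$880.83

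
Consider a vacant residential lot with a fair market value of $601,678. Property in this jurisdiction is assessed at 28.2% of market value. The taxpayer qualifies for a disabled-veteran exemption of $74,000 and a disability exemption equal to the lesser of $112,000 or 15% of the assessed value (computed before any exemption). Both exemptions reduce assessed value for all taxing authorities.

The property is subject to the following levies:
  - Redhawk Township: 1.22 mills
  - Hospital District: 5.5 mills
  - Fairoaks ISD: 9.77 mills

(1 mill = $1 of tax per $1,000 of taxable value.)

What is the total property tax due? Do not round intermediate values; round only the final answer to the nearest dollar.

$1,158

Assessed value = $601,678 × 0.282 = $169,673.196
Disability exemption = min($112,000, 15% × $169,673.196) = min($112,000, $25,450.9794) = $25,450.9794 (percentage binds)
Taxable value = $169,673.196 − $74,000 − $25,450.9794 = $70,222.2166
Redhawk Township: $70,222.2166 × 0.00122 = $85.671104252
Hospital District: $70,222.2166 × 0.0055 = $386.2221913
Fairoaks ISD: $70,222.2166 × 0.00977 = $686.071056182
Total = $1,157.964351734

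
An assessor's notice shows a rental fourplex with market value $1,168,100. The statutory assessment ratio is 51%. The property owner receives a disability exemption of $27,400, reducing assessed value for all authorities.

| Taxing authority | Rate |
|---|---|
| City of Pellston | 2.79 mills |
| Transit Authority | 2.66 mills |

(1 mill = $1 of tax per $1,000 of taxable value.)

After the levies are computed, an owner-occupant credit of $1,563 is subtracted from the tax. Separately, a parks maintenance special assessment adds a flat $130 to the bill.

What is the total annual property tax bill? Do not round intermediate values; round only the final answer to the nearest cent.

Assessed value = $1,168,100 × 0.51 = $595,731
Taxable value = $595,731 − $27,400 = $568,331
City of Pellston: $568,331 × 0.00279 = $1,585.64349
Transit Authority: $568,331 × 0.00266 = $1,511.76046
Levies subtotal = $3,097.40395
After credit = $3,097.40395 − $1,563 = $1,534.40395
Total = $1,534.40395 + $130 = $1,664.40395

$1,664.40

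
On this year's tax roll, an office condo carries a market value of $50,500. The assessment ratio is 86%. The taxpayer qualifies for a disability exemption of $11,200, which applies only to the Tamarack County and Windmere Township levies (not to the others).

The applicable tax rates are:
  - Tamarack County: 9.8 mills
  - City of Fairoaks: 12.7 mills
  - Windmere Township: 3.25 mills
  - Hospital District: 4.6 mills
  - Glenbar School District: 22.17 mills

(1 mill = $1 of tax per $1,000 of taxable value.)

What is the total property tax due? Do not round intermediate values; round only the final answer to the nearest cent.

$2,134.78

Assessed value = $50,500 × 0.86 = $43,430
Tamarack County: ($43,430 − $11,200) × 0.0098 = $32,230 × 0.0098 = $315.854
City of Fairoaks: $43,430 × 0.0127 = $551.561
Windmere Township: ($43,430 − $11,200) × 0.00325 = $32,230 × 0.00325 = $104.7475
Hospital District: $43,430 × 0.0046 = $199.778
Glenbar School District: $43,430 × 0.02217 = $962.8431
Total = $2,134.7836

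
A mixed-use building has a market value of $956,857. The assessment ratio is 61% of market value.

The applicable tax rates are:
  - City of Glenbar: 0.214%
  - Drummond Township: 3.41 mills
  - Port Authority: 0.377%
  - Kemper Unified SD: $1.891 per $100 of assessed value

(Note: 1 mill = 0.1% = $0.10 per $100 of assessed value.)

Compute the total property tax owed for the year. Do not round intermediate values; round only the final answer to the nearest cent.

$16,477.36

Assessed value = $956,857 × 0.61 = $583,682.77
City of Glenbar: $583,682.77 × 0.00214 = $1,249.0811278
Drummond Township: $583,682.77 × 0.00341 = $1,990.3582457
Port Authority: $583,682.77 × 0.00377 = $2,200.4840429
Kemper Unified SD: $583,682.77 × 0.01891 = $11,037.4411807
Total = $16,477.3645971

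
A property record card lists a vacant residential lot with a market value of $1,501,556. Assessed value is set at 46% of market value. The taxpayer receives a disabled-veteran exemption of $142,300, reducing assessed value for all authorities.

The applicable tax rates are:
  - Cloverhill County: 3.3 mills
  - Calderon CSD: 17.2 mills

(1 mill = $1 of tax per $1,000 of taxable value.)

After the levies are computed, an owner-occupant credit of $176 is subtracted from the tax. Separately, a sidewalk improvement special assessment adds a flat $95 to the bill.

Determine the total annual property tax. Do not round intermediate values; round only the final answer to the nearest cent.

$11,161.52

Assessed value = $1,501,556 × 0.46 = $690,715.76
Taxable value = $690,715.76 − $142,300 = $548,415.76
Cloverhill County: $548,415.76 × 0.0033 = $1,809.772008
Calderon CSD: $548,415.76 × 0.0172 = $9,432.751072
Levies subtotal = $11,242.52308
After credit = $11,242.52308 − $176 = $11,066.52308
Total = $11,066.52308 + $95 = $11,161.52308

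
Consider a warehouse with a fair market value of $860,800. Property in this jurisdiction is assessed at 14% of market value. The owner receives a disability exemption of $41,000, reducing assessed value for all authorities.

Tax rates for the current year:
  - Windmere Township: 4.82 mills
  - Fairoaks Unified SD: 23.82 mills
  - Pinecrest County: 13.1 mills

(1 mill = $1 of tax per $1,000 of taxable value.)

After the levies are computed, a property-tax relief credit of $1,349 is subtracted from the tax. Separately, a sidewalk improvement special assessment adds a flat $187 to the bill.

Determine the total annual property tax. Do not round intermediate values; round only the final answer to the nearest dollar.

$2,157

Assessed value = $860,800 × 0.14 = $120,512
Taxable value = $120,512 − $41,000 = $79,512
Windmere Township: $79,512 × 0.00482 = $383.24784
Fairoaks Unified SD: $79,512 × 0.02382 = $1,893.97584
Pinecrest County: $79,512 × 0.0131 = $1,041.6072
Levies subtotal = $3,318.83088
After credit = $3,318.83088 − $1,349 = $1,969.83088
Total = $1,969.83088 + $187 = $2,156.83088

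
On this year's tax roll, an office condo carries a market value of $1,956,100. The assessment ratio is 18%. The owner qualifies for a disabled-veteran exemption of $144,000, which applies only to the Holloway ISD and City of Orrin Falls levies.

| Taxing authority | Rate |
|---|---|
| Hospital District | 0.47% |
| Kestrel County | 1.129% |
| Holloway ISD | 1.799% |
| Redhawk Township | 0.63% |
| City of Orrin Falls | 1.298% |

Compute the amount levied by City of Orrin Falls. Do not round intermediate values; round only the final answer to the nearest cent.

$2,701.11

Assessed value = $1,956,100 × 0.18 = $352,098
City of Orrin Falls taxable value = $352,098 − $144,000 = $208,098
City of Orrin Falls levy = $208,098 × 0.01298 = $2,701.11204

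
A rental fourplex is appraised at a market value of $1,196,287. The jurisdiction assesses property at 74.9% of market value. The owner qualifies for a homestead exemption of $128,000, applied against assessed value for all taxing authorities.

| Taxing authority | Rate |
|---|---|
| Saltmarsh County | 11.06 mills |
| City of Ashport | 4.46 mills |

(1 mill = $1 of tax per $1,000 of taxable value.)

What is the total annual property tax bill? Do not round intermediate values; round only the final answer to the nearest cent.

Assessed value = $1,196,287 × 0.749 = $896,018.963
Taxable value = $896,018.963 − $128,000 = $768,018.963
Saltmarsh County: $768,018.963 × 0.01106 = $8,494.28973078
City of Ashport: $768,018.963 × 0.00446 = $3,425.36457498
Total = $8,494.28973078 + $3,425.36457498 = $11,919.65430576

$11,919.65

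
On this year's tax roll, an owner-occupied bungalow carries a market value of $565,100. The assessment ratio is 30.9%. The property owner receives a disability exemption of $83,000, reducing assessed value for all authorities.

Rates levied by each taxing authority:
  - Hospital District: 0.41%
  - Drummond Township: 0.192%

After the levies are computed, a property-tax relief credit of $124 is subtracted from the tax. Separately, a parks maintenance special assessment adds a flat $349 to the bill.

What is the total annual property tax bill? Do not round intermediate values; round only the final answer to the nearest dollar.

Assessed value = $565,100 × 0.309 = $174,615.9
Taxable value = $174,615.9 − $83,000 = $91,615.9
Hospital District: $91,615.9 × 0.0041 = $375.62519
Drummond Township: $91,615.9 × 0.00192 = $175.902528
Levies subtotal = $551.527718
After credit = $551.527718 − $124 = $427.527718
Total = $427.527718 + $349 = $776.527718

$777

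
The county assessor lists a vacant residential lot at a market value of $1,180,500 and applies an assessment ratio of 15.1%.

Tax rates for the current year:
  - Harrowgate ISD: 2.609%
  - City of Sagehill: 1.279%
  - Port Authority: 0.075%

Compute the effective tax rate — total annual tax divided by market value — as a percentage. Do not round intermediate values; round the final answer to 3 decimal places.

Assessed value = $1,180,500 × 0.151 = $178,255.5
Harrowgate ISD: $178,255.5 × 0.02609 = $4,650.685995
City of Sagehill: $178,255.5 × 0.01279 = $2,279.887845
Port Authority: $178,255.5 × 0.00075 = $133.691625
Total tax = $7,064.265465
Effective rate = $7,064.265465 ÷ $1,180,500 = 0.598% of market value

0.598%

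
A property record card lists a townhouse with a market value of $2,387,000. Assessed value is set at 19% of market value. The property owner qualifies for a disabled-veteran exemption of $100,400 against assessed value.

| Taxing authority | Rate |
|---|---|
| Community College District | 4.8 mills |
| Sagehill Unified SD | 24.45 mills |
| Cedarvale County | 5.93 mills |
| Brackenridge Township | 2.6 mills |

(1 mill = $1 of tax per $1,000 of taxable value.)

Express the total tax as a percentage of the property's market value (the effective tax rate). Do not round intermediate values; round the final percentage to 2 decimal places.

Assessed value = $2,387,000 × 0.19 = $453,530
Taxable value = $453,530 − $100,400 = $353,130
Community College District: $353,130 × 0.0048 = $1,695.024
Sagehill Unified SD: $353,130 × 0.02445 = $8,634.0285
Cedarvale County: $353,130 × 0.00593 = $2,094.0609
Brackenridge Township: $353,130 × 0.0026 = $918.138
Total tax = $13,341.2514
Effective rate = $13,341.2514 ÷ $2,387,000 = 0.56% of market value

0.56%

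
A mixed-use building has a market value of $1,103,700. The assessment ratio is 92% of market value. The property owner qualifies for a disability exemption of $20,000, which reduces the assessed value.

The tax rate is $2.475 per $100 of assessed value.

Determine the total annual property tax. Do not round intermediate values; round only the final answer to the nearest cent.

Assessed value = $1,103,700 × 0.92 = $1,015,404
Taxable value = $1,015,404 − $20,000 = $995,404
Tax = $995,404 × 0.02475 = $24,636.249

$24,636.25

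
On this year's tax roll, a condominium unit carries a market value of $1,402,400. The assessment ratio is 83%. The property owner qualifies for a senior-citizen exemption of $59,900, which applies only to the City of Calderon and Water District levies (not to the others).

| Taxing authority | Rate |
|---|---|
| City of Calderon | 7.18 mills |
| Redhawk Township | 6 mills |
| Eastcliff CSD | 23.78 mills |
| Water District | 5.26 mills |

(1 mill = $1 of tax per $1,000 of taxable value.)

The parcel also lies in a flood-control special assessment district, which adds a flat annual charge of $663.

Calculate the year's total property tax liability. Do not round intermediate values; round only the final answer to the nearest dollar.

$49,062

Assessed value = $1,402,400 × 0.83 = $1,163,992
City of Calderon: ($1,163,992 − $59,900) × 0.00718 = $1,104,092 × 0.00718 = $7,927.38056
Redhawk Township: $1,163,992 × 0.006 = $6,983.952
Eastcliff CSD: $1,163,992 × 0.02378 = $27,679.72976
Water District: ($1,163,992 − $59,900) × 0.00526 = $1,104,092 × 0.00526 = $5,807.52392
Levies subtotal = $48,398.58624
Total = $48,398.58624 + $663 = $49,061.58624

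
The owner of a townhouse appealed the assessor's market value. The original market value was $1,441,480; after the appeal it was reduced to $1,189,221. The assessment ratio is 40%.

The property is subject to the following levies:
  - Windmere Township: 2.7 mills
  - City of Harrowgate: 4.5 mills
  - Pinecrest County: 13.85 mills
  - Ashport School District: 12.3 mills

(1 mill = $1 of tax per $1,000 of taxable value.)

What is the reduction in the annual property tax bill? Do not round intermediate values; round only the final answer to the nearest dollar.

$3,365

Old assessed value = $1,441,480 × 0.4 = $576,592
New assessed value = $1,189,221 × 0.4 = $475,688.4
Combined rate = 0.0027 + 0.0045 + 0.01385 + 0.0123 = 0.03335
Old tax = $576,592 × 0.03335 = $19,229.3432
New tax = $475,688.4 × 0.03335 = $15,864.20814
Reduction = $19,229.3432 − $15,864.20814 = $3,365.13506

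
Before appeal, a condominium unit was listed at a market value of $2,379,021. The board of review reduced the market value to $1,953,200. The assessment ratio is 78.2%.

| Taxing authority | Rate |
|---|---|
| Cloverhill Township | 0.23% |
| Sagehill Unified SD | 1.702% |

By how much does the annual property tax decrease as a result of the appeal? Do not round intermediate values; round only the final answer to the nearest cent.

$6,433.41

Old assessed value = $2,379,021 × 0.782 = $1,860,394.422
New assessed value = $1,953,200 × 0.782 = $1,527,402.4
Combined rate = 0.0023 + 0.01702 = 0.01932
Old tax = $1,860,394.422 × 0.01932 = $35,942.82023304
New tax = $1,527,402.4 × 0.01932 = $29,509.414368
Reduction = $35,942.82023304 − $29,509.414368 = $6,433.40586504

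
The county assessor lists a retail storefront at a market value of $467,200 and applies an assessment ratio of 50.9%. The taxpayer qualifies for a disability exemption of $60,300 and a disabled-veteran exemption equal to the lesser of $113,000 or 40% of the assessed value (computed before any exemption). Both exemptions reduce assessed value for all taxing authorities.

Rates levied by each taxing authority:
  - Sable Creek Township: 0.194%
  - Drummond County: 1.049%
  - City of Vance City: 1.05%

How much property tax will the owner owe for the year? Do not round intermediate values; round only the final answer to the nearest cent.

Assessed value = $467,200 × 0.509 = $237,804.8
Disabled-veteran exemption = min($113,000, 40% × $237,804.8) = min($113,000, $95,121.92) = $95,121.92 (percentage binds)
Taxable value = $237,804.8 − $60,300 − $95,121.92 = $82,382.88
Sable Creek Township: $82,382.88 × 0.00194 = $159.8227872
Drummond County: $82,382.88 × 0.01049 = $864.1964112
City of Vance City: $82,382.88 × 0.0105 = $865.02024
Total = $1,889.0394384

$1,889.04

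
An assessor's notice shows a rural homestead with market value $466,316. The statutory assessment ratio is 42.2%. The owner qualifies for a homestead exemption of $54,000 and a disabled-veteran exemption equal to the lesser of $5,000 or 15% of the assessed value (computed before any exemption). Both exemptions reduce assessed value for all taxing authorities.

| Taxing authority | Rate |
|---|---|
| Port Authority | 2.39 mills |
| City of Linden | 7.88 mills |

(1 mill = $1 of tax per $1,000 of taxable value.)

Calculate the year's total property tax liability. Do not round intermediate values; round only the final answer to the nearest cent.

Assessed value = $466,316 × 0.422 = $196,785.352
Disabled-veteran exemption = min($5,000, 15% × $196,785.352) = min($5,000, $29,517.8028) = $5,000 (dollar cap binds)
Taxable value = $196,785.352 − $54,000 − $5,000 = $137,785.352
Port Authority: $137,785.352 × 0.00239 = $329.30699128
City of Linden: $137,785.352 × 0.00788 = $1,085.74857376
Total = $1,415.05556504

$1,415.06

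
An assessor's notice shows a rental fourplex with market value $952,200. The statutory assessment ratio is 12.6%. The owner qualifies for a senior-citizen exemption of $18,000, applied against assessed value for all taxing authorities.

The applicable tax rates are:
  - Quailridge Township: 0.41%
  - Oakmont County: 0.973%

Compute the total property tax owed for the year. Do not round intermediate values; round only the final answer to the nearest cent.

Assessed value = $952,200 × 0.126 = $119,977.2
Taxable value = $119,977.2 − $18,000 = $101,977.2
Quailridge Township: $101,977.2 × 0.0041 = $418.10652
Oakmont County: $101,977.2 × 0.00973 = $992.238156
Total = $418.10652 + $992.238156 = $1,410.344676

$1,410.34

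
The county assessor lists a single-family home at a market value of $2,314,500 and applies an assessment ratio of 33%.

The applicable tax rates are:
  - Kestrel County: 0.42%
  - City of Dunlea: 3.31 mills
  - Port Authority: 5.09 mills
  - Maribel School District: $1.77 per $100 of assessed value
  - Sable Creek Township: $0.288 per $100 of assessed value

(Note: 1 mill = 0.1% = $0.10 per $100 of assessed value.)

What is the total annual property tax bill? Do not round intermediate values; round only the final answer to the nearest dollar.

$25,342

Assessed value = $2,314,500 × 0.33 = $763,785
Kestrel County: $763,785 × 0.0042 = $3,207.897
City of Dunlea: $763,785 × 0.00331 = $2,528.12835
Port Authority: $763,785 × 0.00509 = $3,887.66565
Maribel School District: $763,785 × 0.0177 = $13,518.9945
Sable Creek Township: $763,785 × 0.00288 = $2,199.7008
Total = $25,342.3863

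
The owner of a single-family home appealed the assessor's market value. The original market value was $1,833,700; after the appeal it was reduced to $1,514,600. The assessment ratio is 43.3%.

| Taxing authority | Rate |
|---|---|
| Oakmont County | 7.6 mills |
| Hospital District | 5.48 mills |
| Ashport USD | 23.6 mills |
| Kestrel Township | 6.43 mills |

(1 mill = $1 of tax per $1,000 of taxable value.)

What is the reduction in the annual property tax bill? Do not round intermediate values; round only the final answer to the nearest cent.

$5,956.52

Old assessed value = $1,833,700 × 0.433 = $793,992.1
New assessed value = $1,514,600 × 0.433 = $655,821.8
Combined rate = 0.0076 + 0.00548 + 0.0236 + 0.00643 = 0.04311
Old tax = $793,992.1 × 0.04311 = $34,228.999431
New tax = $655,821.8 × 0.04311 = $28,272.477798
Reduction = $34,228.999431 − $28,272.477798 = $5,956.521633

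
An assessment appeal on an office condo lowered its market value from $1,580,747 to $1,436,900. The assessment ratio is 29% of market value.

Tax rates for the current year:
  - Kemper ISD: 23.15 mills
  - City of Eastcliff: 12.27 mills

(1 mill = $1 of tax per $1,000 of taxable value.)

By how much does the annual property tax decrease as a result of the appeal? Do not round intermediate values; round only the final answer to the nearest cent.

$1,477.57

Old assessed value = $1,580,747 × 0.29 = $458,416.63
New assessed value = $1,436,900 × 0.29 = $416,701
Combined rate = 0.02315 + 0.01227 = 0.03542
Old tax = $458,416.63 × 0.03542 = $16,237.1170346
New tax = $416,701 × 0.03542 = $14,759.54942
Reduction = $16,237.1170346 − $14,759.54942 = $1,477.5676146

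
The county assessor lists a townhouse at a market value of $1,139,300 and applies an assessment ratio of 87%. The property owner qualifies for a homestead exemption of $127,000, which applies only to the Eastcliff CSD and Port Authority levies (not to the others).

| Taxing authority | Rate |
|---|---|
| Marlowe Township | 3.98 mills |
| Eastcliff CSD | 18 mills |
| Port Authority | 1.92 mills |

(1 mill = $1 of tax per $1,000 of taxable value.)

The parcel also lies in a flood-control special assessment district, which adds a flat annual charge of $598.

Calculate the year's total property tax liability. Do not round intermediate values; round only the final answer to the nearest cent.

$21,757.62

Assessed value = $1,139,300 × 0.87 = $991,191
Marlowe Township: $991,191 × 0.00398 = $3,944.94018
Eastcliff CSD: ($991,191 − $127,000) × 0.018 = $864,191 × 0.018 = $15,555.438
Port Authority: ($991,191 − $127,000) × 0.00192 = $864,191 × 0.00192 = $1,659.24672
Levies subtotal = $21,159.6249
Total = $21,159.6249 + $598 = $21,757.6249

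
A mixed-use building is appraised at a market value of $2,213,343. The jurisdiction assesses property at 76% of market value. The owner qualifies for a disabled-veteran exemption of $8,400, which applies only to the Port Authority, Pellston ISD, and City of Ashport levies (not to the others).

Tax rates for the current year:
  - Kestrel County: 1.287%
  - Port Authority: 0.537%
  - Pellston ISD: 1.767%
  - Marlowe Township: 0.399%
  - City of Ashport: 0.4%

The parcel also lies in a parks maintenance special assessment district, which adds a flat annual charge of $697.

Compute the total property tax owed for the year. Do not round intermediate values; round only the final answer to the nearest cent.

$74,315.84

Assessed value = $2,213,343 × 0.76 = $1,682,140.68
Kestrel County: $1,682,140.68 × 0.01287 = $21,649.1505516
Port Authority: ($1,682,140.68 − $8,400) × 0.00537 = $1,673,740.68 × 0.00537 = $8,987.9874516
Pellston ISD: ($1,682,140.68 − $8,400) × 0.01767 = $1,673,740.68 × 0.01767 = $29,574.9978156
Marlowe Township: $1,682,140.68 × 0.00399 = $6,711.7413132
City of Ashport: ($1,682,140.68 − $8,400) × 0.004 = $1,673,740.68 × 0.004 = $6,694.96272
Levies subtotal = $73,618.839852
Total = $73,618.839852 + $697 = $74,315.839852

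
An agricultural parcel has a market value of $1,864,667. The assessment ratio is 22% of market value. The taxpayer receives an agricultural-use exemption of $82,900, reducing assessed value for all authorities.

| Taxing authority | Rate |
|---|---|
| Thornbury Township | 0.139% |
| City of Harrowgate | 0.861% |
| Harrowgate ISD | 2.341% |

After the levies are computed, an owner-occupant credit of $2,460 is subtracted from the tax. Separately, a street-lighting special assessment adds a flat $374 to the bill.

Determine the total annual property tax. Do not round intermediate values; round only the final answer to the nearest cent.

Assessed value = $1,864,667 × 0.22 = $410,226.74
Taxable value = $410,226.74 − $82,900 = $327,326.74
Thornbury Township: $327,326.74 × 0.00139 = $454.9841686
City of Harrowgate: $327,326.74 × 0.00861 = $2,818.2832314
Harrowgate ISD: $327,326.74 × 0.02341 = $7,662.7189834
Levies subtotal = $10,935.9863834
After credit = $10,935.9863834 − $2,460 = $8,475.9863834
Total = $8,475.9863834 + $374 = $8,849.9863834

$8,849.99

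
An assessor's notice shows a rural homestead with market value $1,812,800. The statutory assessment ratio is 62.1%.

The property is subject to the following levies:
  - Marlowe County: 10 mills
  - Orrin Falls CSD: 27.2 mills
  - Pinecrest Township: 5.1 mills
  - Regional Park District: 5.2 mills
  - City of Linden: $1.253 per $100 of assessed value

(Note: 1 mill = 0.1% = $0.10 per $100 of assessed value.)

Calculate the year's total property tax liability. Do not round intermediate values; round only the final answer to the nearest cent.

Assessed value = $1,812,800 × 0.621 = $1,125,748.8
Marlowe County: $1,125,748.8 × 0.01 = $11,257.488
Orrin Falls CSD: $1,125,748.8 × 0.0272 = $30,620.36736
Pinecrest Township: $1,125,748.8 × 0.0051 = $5,741.31888
Regional Park District: $1,125,748.8 × 0.0052 = $5,853.89376
City of Linden: $1,125,748.8 × 0.01253 = $14,105.632464
Total = $67,578.700464

$67,578.70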